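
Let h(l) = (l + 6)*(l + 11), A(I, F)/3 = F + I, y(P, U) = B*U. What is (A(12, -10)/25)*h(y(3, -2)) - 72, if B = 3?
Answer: -72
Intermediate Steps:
y(P, U) = 3*U
A(I, F) = 3*F + 3*I (A(I, F) = 3*(F + I) = 3*F + 3*I)
h(l) = (6 + l)*(11 + l)
(A(12, -10)/25)*h(y(3, -2)) - 72 = ((3*(-10) + 3*12)/25)*(66 + (3*(-2))² + 17*(3*(-2))) - 72 = ((-30 + 36)*(1/25))*(66 + (-6)² + 17*(-6)) - 72 = (6*(1/25))*(66 + 36 - 102) - 72 = (6/25)*0 - 72 = 0 - 72 = -72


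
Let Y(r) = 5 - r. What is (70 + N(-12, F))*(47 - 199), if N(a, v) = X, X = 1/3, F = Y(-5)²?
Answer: -32072/3 ≈ -10691.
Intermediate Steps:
F = 100 (F = (5 - 1*(-5))² = (5 + 5)² = 10² = 100)
X = ⅓ ≈ 0.33333
N(a, v) = ⅓
(70 + N(-12, F))*(47 - 199) = (70 + ⅓)*(47 - 199) = (211/3)*(-152) = -32072/3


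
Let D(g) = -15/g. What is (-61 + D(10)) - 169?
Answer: -463/2 ≈ -231.50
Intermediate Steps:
(-61 + D(10)) - 169 = (-61 - 15/10) - 169 = (-61 - 15*1/10) - 169 = (-61 - 3/2) - 169 = -125/2 - 169 = -463/2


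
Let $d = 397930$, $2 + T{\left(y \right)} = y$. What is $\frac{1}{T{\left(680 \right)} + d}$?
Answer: $\frac{1}{398608} \approx 2.5087 \cdot 10^{-6}$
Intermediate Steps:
$T{\left(y \right)} = -2 + y$
$\frac{1}{T{\left(680 \right)} + d} = \frac{1}{\left(-2 + 680\right) + 397930} = \frac{1}{678 + 397930} = \frac{1}{398608}$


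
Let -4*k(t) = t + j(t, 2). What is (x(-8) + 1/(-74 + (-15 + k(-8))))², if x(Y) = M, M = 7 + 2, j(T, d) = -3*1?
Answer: 9616201/119025 ≈ 80.791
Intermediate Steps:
j(T, d) = -3
k(t) = ¾ - t/4 (k(t) = -(t - 3)/4 = -(-3 + t)/4 = ¾ - t/4)
M = 9
x(Y) = 9
(x(-8) + 1/(-74 + (-15 + k(-8))))² = (9 + 1/(-74 + (-15 + (¾ - ¼*(-8)))))² = (9 + 1/(-74 + (-15 + (¾ + 2))))² = (9 + 1/(-74 + (-15 + 11/4)))² = (9 + 1/(-74 - 49/4))² = (9 + 1/(-345/4))² = (9 - 4/345)² = (3101/345)² = 9616201/119025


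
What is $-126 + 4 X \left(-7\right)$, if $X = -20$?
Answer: $434$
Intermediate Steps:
$-126 + 4 X \left(-7\right) = -126 + 4 \left(-20\right) \left(-7\right) = -126 - -560 = -126 + 560 = 434$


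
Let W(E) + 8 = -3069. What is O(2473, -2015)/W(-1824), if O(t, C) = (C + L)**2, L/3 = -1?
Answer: -4072324/3077 ≈ -1323.5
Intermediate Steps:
L = -3 (L = 3*(-1) = -3)
W(E) = -3077 (W(E) = -8 - 3069 = -3077)
O(t, C) = (-3 + C)**2 (O(t, C) = (C - 3)**2 = (-3 + C)**2)
O(2473, -2015)/W(-1824) = (-3 - 2015)**2/(-3077) = (-2018)**2*(-1/3077) = 4072324*(-1/3077) = -4072324/3077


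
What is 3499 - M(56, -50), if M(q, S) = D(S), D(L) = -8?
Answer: 3507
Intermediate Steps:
M(q, S) = -8
3499 - M(56, -50) = 3499 - 1*(-8) = 3499 + 8 = 3507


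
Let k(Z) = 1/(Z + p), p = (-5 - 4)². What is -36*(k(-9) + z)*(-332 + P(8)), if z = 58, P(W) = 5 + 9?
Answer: 664143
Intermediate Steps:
P(W) = 14
p = 81 (p = (-9)² = 81)
k(Z) = 1/(81 + Z) (k(Z) = 1/(Z + 81) = 1/(81 + Z))
-36*(k(-9) + z)*(-332 + P(8)) = -36*(1/(81 - 9) + 58)*(-332 + 14) = -36*(1/72 + 58)*(-318) = -4177*(-318)/2 = -36*(-221381/12) = 664143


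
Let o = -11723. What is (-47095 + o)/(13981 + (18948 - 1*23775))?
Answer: -29409/4577 ≈ -6.4254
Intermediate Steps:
(-47095 + o)/(13981 + (18948 - 1*23775)) = (-47095 - 11723)/(13981 + (18948 - 1*23775)) = -58818/(13981 + (18948 - 23775)) = -58818/(13981 - 4827) = -58818/9154 = -58818*1/9154 = -29409/4577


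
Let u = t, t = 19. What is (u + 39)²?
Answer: 3364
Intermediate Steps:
u = 19
(u + 39)² = (19 + 39)² = 58² = 3364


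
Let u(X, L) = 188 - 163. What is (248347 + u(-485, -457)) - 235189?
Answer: 13183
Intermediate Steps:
u(X, L) = 25
(248347 + u(-485, -457)) - 235189 = (248347 + 25) - 235189 = 248372 - 235189 = 13183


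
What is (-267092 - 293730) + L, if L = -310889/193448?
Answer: -108490205145/193448 ≈ -5.6082e+5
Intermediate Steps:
L = -310889/193448 (L = -310889*1/193448 = -310889/193448 ≈ -1.6071)
(-267092 - 293730) + L = (-267092 - 293730) - 310889/193448 = -560822 - 310889/193448 = -108490205145/193448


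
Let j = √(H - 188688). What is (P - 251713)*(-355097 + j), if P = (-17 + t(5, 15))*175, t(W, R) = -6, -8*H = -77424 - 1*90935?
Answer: 90811796586 - 127869*I*√2682290/2 ≈ 9.0812e+10 - 1.0471e+8*I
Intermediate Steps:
H = 168359/8 (H = -(-77424 - 1*90935)/8 = -(-77424 - 90935)/8 = -⅛*(-168359) = 168359/8 ≈ 21045.)
j = I*√2682290/4 (j = √(168359/8 - 188688) = √(-1341145/8) = I*√2682290/4 ≈ 409.44*I)
P = -4025 (P = (-17 - 6)*175 = -23*175 = -4025)
(P - 251713)*(-355097 + j) = (-4025 - 251713)*(-355097 + I*√2682290/4) = -255738*(-355097 + I*√2682290/4) = 90811796586 - 127869*I*√2682290/2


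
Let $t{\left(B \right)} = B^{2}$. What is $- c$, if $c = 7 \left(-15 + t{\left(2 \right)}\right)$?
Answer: $77$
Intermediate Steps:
$c = -77$ ($c = 7 \left(-15 + 2^{2}\right) = 7 \left(-15 + 4\right) = 7 \left(-11\right) = -77$)
$- c = \left(-1\right) \left(-77\right) = 77$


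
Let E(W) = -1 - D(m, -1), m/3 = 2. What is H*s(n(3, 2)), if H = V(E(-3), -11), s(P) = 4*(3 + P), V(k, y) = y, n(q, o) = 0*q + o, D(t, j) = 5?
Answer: -220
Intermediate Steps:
m = 6 (m = 3*2 = 6)
n(q, o) = o (n(q, o) = 0 + o = o)
E(W) = -6 (E(W) = -1 - 1*5 = -1 - 5 = -6)
s(P) = 12 + 4*P
H = -11
H*s(n(3, 2)) = -11*(12 + 4*2) = -11*(12 + 8) = -11*20 = -220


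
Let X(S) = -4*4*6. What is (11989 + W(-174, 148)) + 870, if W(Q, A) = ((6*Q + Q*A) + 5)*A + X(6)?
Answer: -3952305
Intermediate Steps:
X(S) = -96 (X(S) = -16*6 = -96)
W(Q, A) = -96 + A*(5 + 6*Q + A*Q) (W(Q, A) = ((6*Q + Q*A) + 5)*A - 96 = ((6*Q + A*Q) + 5)*A - 96 = (5 + 6*Q + A*Q)*A - 96 = A*(5 + 6*Q + A*Q) - 96 = -96 + A*(5 + 6*Q + A*Q))
(11989 + W(-174, 148)) + 870 = (11989 + (-96 + 5*148 - 174*148**2 + 6*148*(-174))) + 870 = (11989 + (-96 + 740 - 174*21904 - 154512)) + 870 = (11989 + (-96 + 740 - 3811296 - 154512)) + 870 = (11989 - 3965164) + 870 = -3953175 + 870 = -3952305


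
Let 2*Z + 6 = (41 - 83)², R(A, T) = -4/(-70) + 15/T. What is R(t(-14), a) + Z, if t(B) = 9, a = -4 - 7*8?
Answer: 123033/140 ≈ 878.81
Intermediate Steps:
a = -60 (a = -4 - 56 = -60)
R(A, T) = 2/35 + 15/T (R(A, T) = -4*(-1/70) + 15/T = 2/35 + 15/T)
Z = 879 (Z = -3 + (41 - 83)²/2 = -3 + (½)*(-42)² = -3 + (½)*1764 = -3 + 882 = 879)
R(t(-14), a) + Z = (2/35 + 15/(-60)) + 879 = (2/35 + 15*(-1/60)) + 879 = (2/35 - ¼) + 879 = -27/140 + 879 = 123033/140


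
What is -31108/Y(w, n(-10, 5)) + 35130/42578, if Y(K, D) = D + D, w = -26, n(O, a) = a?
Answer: -331041281/106445 ≈ -3110.0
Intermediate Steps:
Y(K, D) = 2*D
-31108/Y(w, n(-10, 5)) + 35130/42578 = -31108/(2*5) + 35130/42578 = -31108/10 + 35130*(1/42578) = -31108*⅒ + 17565/21289 = -15554/5 + 17565/21289 = -331041281/106445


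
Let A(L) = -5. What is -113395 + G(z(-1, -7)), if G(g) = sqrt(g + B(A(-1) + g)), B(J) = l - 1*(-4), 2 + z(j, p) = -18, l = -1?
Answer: -113395 + I*sqrt(17) ≈ -1.134e+5 + 4.1231*I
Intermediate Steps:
z(j, p) = -20 (z(j, p) = -2 - 18 = -20)
B(J) = 3 (B(J) = -1 - 1*(-4) = -1 + 4 = 3)
G(g) = sqrt(3 + g) (G(g) = sqrt(g + 3) = sqrt(3 + g))
-113395 + G(z(-1, -7)) = -113395 + sqrt(3 - 20) = -113395 + sqrt(-17) = -113395 + I*sqrt(17)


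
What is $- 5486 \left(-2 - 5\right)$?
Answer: $38402$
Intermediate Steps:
$- 5486 \left(-2 - 5\right) = \left(-5486\right) \left(-7\right) = 38402$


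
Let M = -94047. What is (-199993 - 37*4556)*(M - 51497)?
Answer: 53642424360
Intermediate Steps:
(-199993 - 37*4556)*(M - 51497) = (-199993 - 37*4556)*(-94047 - 51497) = (-199993 - 168572)*(-145544) = -368565*(-145544) = 53642424360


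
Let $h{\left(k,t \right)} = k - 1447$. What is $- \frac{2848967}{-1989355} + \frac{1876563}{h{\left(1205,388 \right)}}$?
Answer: $- \frac{3732460536851}{481423910} \approx -7753.0$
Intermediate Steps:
$h{\left(k,t \right)} = -1447 + k$
$- \frac{2848967}{-1989355} + \frac{1876563}{h{\left(1205,388 \right)}} = - \frac{2848967}{-1989355} + \frac{1876563}{-1447 + 1205} = \left(-2848967\right) \left(- \frac{1}{1989355}\right) + \frac{1876563}{-242} = \frac{2848967}{1989355} + 1876563 \left(- \frac{1}{242}\right) = \frac{2848967}{1989355} - \frac{1876563}{242} = - \frac{3732460536851}{481423910}$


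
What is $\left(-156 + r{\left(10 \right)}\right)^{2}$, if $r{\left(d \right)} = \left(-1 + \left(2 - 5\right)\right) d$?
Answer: $38416$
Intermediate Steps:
$r{\left(d \right)} = - 4 d$ ($r{\left(d \right)} = \left(-1 + \left(2 - 5\right)\right) d = \left(-1 - 3\right) d = - 4 d$)
$\left(-156 + r{\left(10 \right)}\right)^{2} = \left(-156 - 40\right)^{2} = \left(-196\right)^{2} = 38416$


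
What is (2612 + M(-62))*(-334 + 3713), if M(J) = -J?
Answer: 9035446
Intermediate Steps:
(2612 + M(-62))*(-334 + 3713) = (2612 - 1*(-62))*(-334 + 3713) = (2612 + 62)*3379 = 2674*3379 = 9035446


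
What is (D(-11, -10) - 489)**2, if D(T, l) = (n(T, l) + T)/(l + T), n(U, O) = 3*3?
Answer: 105411289/441 ≈ 2.3903e+5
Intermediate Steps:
n(U, O) = 9
D(T, l) = (9 + T)/(T + l) (D(T, l) = (9 + T)/(l + T) = (9 + T)/(T + l))
(D(-11, -10) - 489)**2 = ((9 - 11)/(-11 - 10) - 489)**2 = (-2/(-21) - 489)**2 = (-1/21*(-2) - 489)**2 = (2/21 - 489)**2 = (-10267/21)**2 = 105411289/441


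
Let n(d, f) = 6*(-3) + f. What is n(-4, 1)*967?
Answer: -16439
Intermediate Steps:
n(d, f) = -18 + f
n(-4, 1)*967 = (-18 + 1)*967 = -17*967 = -16439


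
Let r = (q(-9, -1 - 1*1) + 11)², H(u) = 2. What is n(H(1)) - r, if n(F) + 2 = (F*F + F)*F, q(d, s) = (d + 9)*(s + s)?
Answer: -111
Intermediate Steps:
q(d, s) = 2*s*(9 + d) (q(d, s) = (9 + d)*(2*s) = 2*s*(9 + d))
n(F) = -2 + F*(F + F²) (n(F) = -2 + (F*F + F)*F = -2 + (F² + F)*F = -2 + (F + F²)*F = -2 + F*(F + F²))
r = 121 (r = (2*(-1 - 1*1)*(9 - 9) + 11)² = (2*(-1 - 1)*0 + 11)² = (2*(-2)*0 + 11)² = (0 + 11)² = 11² = 121)
n(H(1)) - r = (-2 + 2² + 2³) - 1*121 = (-2 + 4 + 8) - 121 = 10 - 121 = -111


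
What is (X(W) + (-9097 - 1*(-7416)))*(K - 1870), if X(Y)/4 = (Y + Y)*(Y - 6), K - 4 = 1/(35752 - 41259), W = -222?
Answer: -4143791576561/5507 ≈ -7.5246e+8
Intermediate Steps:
K = 22027/5507 (K = 4 + 1/(35752 - 41259) = 4 + 1/(-5507) = 4 - 1/5507 = 22027/5507 ≈ 3.9998)
X(Y) = 8*Y*(-6 + Y) (X(Y) = 4*((Y + Y)*(Y - 6)) = 4*((2*Y)*(-6 + Y)) = 4*(2*Y*(-6 + Y)) = 8*Y*(-6 + Y))
(X(W) + (-9097 - 1*(-7416)))*(K - 1870) = (8*(-222)*(-6 - 222) + (-9097 - 1*(-7416)))*(22027/5507 - 1870) = (8*(-222)*(-228) + (-9097 + 7416))*(-10276063/5507) = (404928 - 1681)*(-10276063/5507) = 403247*(-10276063/5507) = -4143791576561/5507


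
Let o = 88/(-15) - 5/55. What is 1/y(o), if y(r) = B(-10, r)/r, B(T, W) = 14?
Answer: -983/2310 ≈ -0.42554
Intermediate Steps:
o = -983/165 (o = 88*(-1/15) - 5*1/55 = -88/15 - 1/11 = -983/165 ≈ -5.9576)
y(r) = 14/r
1/y(o) = 1/(14/(-983/165)) = 1/(14*(-165/983)) = 1/(-2310/983) = -983/2310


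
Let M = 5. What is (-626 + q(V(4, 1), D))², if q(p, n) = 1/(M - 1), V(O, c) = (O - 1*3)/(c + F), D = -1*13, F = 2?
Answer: 6265009/16 ≈ 3.9156e+5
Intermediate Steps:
D = -13
V(O, c) = (-3 + O)/(2 + c) (V(O, c) = (O - 1*3)/(c + 2) = (O - 3)/(2 + c) = (-3 + O)/(2 + c))
q(p, n) = ¼ (q(p, n) = 1/(5 - 1) = 1/4 = ¼)
(-626 + q(V(4, 1), D))² = (-626 + ¼)² = (-2503/4)² = 6265009/16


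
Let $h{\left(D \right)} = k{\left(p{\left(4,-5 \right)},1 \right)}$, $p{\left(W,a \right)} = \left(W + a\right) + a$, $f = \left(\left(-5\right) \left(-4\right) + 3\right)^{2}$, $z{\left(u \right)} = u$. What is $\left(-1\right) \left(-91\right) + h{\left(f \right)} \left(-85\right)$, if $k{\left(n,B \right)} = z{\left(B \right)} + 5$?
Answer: $-419$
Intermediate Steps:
$f = 529$ ($f = \left(20 + 3\right)^{2} = 23^{2} = 529$)
$p{\left(W,a \right)} = W + 2 a$
$k{\left(n,B \right)} = 5 + B$ ($k{\left(n,B \right)} = B + 5 = 5 + B$)
$h{\left(D \right)} = 6$ ($h{\left(D \right)} = 5 + 1 = 6$)
$\left(-1\right) \left(-91\right) + h{\left(f \right)} \left(-85\right) = \left(-1\right) \left(-91\right) + 6 \left(-85\right) = 91 - 510 = -419$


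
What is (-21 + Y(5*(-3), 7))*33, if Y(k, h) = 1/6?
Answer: -1375/2 ≈ -687.50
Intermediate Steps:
Y(k, h) = 1/6
(-21 + Y(5*(-3), 7))*33 = (-21 + 1/6)*33 = -125/6*33 = -1375/2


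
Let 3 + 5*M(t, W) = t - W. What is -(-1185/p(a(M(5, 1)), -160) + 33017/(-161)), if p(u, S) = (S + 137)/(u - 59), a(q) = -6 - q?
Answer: 573851/161 ≈ 3564.3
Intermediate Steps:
M(t, W) = -⅗ - W/5 + t/5 (M(t, W) = -⅗ + (t - W)/5 = -⅗ + (-W/5 + t/5) = -⅗ - W/5 + t/5)
p(u, S) = (137 + S)/(-59 + u)
-(-1185/p(a(M(5, 1)), -160) + 33017/(-161)) = -(-1185*(-59 + (-6 - (-⅗ - ⅕*1 + (⅕)*5)))/(137 - 160) + 33017/(-161)) = -(-(77025/23 + 1185*(-⅗ - ⅕ + 1)/23) + 33017*(-1/161)) = -(-1185/(-23/(-59 + (-6 - 1*⅕))) - 33017/161) = -(-1185/(-23/(-59 + (-6 - ⅕))) - 33017/161) = -(-1185/(-23/(-59 - 31/5)) - 33017/161) = -(-1185/(-23/(-326/5)) - 33017/161) = -(-1185/((-5/326*(-23))) - 33017/161) = -(-1185/115/326 - 33017/161) = -(-1185*326/115 - 33017/161) = -(-77262/23 - 33017/161) = -1*(-573851/161) = 573851/161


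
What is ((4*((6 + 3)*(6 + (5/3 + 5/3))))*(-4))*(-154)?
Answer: 206976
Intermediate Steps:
((4*((6 + 3)*(6 + (5/3 + 5/3))))*(-4))*(-154) = ((4*(9*(6 + (5*(⅓) + 5*(⅓)))))*(-4))*(-154) = ((4*(9*(6 + (5/3 + 5/3))))*(-4))*(-154) = ((4*(9*(6 + 10/3)))*(-4))*(-154) = ((4*(9*(28/3)))*(-4))*(-154) = ((4*84)*(-4))*(-154) = (336*(-4))*(-154) = -1344*(-154) = 206976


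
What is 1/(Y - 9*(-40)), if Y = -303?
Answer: 1/57 ≈ 0.017544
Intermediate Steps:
1/(Y - 9*(-40)) = 1/(-303 - 9*(-40)) = 1/(-303 + 360) = 1/57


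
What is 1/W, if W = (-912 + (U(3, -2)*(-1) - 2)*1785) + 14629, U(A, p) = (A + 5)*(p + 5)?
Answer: -1/32693 ≈ -3.0588e-5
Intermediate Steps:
U(A, p) = (5 + A)*(5 + p)
W = -32693 (W = (-912 + ((25 + 5*3 + 5*(-2) + 3*(-2))*(-1) - 2)*1785) + 14629 = (-912 + ((25 + 15 - 10 - 6)*(-1) - 2)*1785) + 14629 = (-912 + (24*(-1) - 2)*1785) + 14629 = (-912 + (-24 - 2)*1785) + 14629 = (-912 - 26*1785) + 14629 = (-912 - 46410) + 14629 = -47322 + 14629 = -32693)
1/W = 1/(-32693) = -1/32693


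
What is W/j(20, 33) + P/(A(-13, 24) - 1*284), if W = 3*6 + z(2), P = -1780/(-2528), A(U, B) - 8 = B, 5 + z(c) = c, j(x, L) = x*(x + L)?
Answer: 95863/8440992 ≈ 0.011357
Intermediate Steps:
j(x, L) = x*(L + x)
z(c) = -5 + c
A(U, B) = 8 + B
P = 445/632 (P = -1780*(-1/2528) = 445/632 ≈ 0.70411)
W = 15 (W = 3*6 + (-5 + 2) = 18 - 3 = 15)
W/j(20, 33) + P/(A(-13, 24) - 1*284) = 15/((20*(33 + 20))) + 445/(632*((8 + 24) - 1*284)) = 15/((20*53)) + 445/(632*(32 - 284)) = 15/1060 + (445/632)/(-252) = 15*(1/1060) + (445/632)*(-1/252) = 3/212 - 445/159264 = 95863/8440992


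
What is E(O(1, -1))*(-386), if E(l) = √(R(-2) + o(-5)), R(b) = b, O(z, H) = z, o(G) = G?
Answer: -386*I*√7 ≈ -1021.3*I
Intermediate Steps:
E(l) = I*√7 (E(l) = √(-2 - 5) = √(-7) = I*√7)
E(O(1, -1))*(-386) = (I*√7)*(-386) = -386*I*√7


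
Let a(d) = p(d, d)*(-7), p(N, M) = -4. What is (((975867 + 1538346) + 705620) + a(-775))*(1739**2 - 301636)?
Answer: 8766023274585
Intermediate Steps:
a(d) = 28 (a(d) = -4*(-7) = 28)
(((975867 + 1538346) + 705620) + a(-775))*(1739**2 - 301636) = (((975867 + 1538346) + 705620) + 28)*(1739**2 - 301636) = ((2514213 + 705620) + 28)*(3024121 - 301636) = (3219833 + 28)*2722485 = 3219861*2722485 = 8766023274585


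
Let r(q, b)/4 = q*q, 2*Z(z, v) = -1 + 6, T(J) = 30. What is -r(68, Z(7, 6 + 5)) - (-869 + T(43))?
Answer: -17657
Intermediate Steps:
Z(z, v) = 5/2 (Z(z, v) = (-1 + 6)/2 = (½)*5 = 5/2)
r(q, b) = 4*q² (r(q, b) = 4*(q*q) = 4*q²)
-r(68, Z(7, 6 + 5)) - (-869 + T(43)) = -4*68² - (-869 + 30) = -4*4624 - 1*(-839) = -1*18496 + 839 = -18496 + 839 = -17657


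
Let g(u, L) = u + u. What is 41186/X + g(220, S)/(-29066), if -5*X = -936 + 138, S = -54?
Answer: 1496302565/5798667 ≈ 258.04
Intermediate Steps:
X = 798/5 (X = -(-936 + 138)/5 = -1/5*(-798) = 798/5 ≈ 159.60)
g(u, L) = 2*u
41186/X + g(220, S)/(-29066) = 41186/(798/5) + (2*220)/(-29066) = 41186*(5/798) + 440*(-1/29066) = 102965/399 - 220/14533 = 1496302565/5798667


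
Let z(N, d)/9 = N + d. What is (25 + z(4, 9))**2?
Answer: 20164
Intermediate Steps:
z(N, d) = 9*N + 9*d (z(N, d) = 9*(N + d) = 9*N + 9*d)
(25 + z(4, 9))**2 = (25 + (9*4 + 9*9))**2 = (25 + (36 + 81))**2 = (25 + 117)**2 = 142**2 = 20164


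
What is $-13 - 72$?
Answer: $-85$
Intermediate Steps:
$-13 - 72 = -85$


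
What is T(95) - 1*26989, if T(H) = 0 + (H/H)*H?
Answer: -26894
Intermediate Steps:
T(H) = H (T(H) = 0 + 1*H = 0 + H = H)
T(95) - 1*26989 = 95 - 1*26989 = 95 - 26989 = -26894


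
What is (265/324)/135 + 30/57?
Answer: 88487/166212 ≈ 0.53237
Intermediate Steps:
(265/324)/135 + 30/57 = (265*(1/324))*(1/135) + 30*(1/57) = (265/324)*(1/135) + 10/19 = 53/8748 + 10/19 = 88487/166212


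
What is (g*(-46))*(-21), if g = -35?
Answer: -33810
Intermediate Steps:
(g*(-46))*(-21) = -35*(-46)*(-21) = 1610*(-21) = -33810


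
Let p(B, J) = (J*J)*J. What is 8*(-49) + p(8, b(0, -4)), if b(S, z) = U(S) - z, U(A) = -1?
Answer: -365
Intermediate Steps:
b(S, z) = -1 - z
p(B, J) = J³ (p(B, J) = J²*J = J³)
8*(-49) + p(8, b(0, -4)) = 8*(-49) + (-1 - 1*(-4))³ = -392 + (-1 + 4)³ = -392 + 3³ = -392 + 27 = -365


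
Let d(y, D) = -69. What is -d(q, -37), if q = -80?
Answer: 69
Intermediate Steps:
-d(q, -37) = -1*(-69) = 69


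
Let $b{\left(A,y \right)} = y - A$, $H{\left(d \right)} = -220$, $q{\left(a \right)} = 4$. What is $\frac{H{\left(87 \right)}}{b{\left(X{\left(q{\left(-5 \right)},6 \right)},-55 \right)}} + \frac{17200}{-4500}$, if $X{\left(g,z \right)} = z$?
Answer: $- \frac{592}{2745} \approx -0.21566$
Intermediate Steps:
$\frac{H{\left(87 \right)}}{b{\left(X{\left(q{\left(-5 \right)},6 \right)},-55 \right)}} + \frac{17200}{-4500} = - \frac{220}{-55 - 6} + \frac{17200}{-4500} = - \frac{220}{-55 - 6} + 17200 \left(- \frac{1}{4500}\right) = - \frac{220}{-61} - \frac{172}{45} = \left(-220\right) \left(- \frac{1}{61}\right) - \frac{172}{45} = \frac{220}{61} - \frac{172}{45} = - \frac{592}{2745}$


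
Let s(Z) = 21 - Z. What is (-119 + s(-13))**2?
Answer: 7225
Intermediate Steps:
(-119 + s(-13))**2 = (-119 + (21 - 1*(-13)))**2 = (-119 + (21 + 13))**2 = (-119 + 34)**2 = (-85)**2 = 7225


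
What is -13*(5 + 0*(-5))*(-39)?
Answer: 2535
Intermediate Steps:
-13*(5 + 0*(-5))*(-39) = -13*(5 + 0)*(-39) = -13*5*(-39) = -65*(-39) = 2535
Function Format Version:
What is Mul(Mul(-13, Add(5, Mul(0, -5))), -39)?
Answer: 2535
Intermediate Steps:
Mul(Mul(-13, Add(5, Mul(0, -5))), -39) = Mul(Mul(-13, Add(5, 0)), -39) = Mul(Mul(-13, 5), -39) = Mul(-65, -39) = 2535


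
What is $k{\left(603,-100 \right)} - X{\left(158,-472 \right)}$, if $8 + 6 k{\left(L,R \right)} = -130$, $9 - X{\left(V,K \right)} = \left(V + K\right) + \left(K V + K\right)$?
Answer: $-75394$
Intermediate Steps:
$X{\left(V,K \right)} = 9 - V - 2 K - K V$ ($X{\left(V,K \right)} = 9 - \left(\left(V + K\right) + \left(K V + K\right)\right) = 9 - \left(\left(K + V\right) + \left(K + K V\right)\right) = 9 - \left(V + 2 K + K V\right) = 9 - V - 2 K - K V$)
$k{\left(L,R \right)} = -23$ ($k{\left(L,R \right)} = - \frac{4}{3} + \frac{1}{6} \left(-130\right) = - \frac{4}{3} - \frac{65}{3} = -23$)
$k{\left(603,-100 \right)} - X{\left(158,-472 \right)} = -23 - \left(9 - 158 - -944 - \left(-472\right) 158\right) = -23 - \left(9 - 158 + 944 + 74576\right) = -23 - 75371 = -75394$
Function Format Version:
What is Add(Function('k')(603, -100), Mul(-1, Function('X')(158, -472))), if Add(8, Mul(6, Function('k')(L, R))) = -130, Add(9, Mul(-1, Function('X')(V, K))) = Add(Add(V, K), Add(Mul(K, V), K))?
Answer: -75394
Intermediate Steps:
Function('X')(V, K) = Add(9, Mul(-1, V), Mul(-2, K), Mul(-1, K, V)) (Function('X')(V, K) = Add(9, Mul(-1, Add(Add(V, K), Add(Mul(K, V), K)))) = Add(9, Mul(-1, Add(Add(K, V), Add(K, Mul(K, V))))) = Add(9, Mul(-1, Add(V, Mul(2, K), Mul(K, V)))) = Add(9, Add(Mul(-1, V), Mul(-2, K), Mul(-1, K, V))) = Add(9, Mul(-1, V), Mul(-2, K), Mul(-1, K, V)))
Function('k')(L, R) = -23 (Function('k')(L, R) = Add(Rational(-4, 3), Mul(Rational(1, 6), -130)) = Add(Rational(-4, 3), Rational(-65, 3)) = -23)
Add(Function('k')(603, -100), Mul(-1, Function('X')(158, -472))) = Add(-23, Mul(-1, Add(9, Mul(-1, 158), Mul(-2, -472), Mul(-1, -472, 158)))) = Add(-23, Mul(-1, Add(9, -158, 944, 74576))) = Add(-23, Mul(-1, 75371)) = Add(-23, -75371) = -75394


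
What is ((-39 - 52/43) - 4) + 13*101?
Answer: 54558/43 ≈ 1268.8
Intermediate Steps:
((-39 - 52/43) - 4) + 13*101 = ((-39 - 52*1/43) - 4) + 1313 = ((-39 - 52/43) - 4) + 1313 = (-1729/43 - 4) + 1313 = -1901/43 + 1313 = 54558/43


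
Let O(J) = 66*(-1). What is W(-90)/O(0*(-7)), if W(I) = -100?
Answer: 50/33 ≈ 1.5152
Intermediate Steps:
O(J) = -66
W(-90)/O(0*(-7)) = -100/(-66) = -100*(-1/66) = 50/33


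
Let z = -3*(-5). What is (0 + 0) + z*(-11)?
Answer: -165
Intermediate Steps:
z = 15
(0 + 0) + z*(-11) = (0 + 0) + 15*(-11) = 0 - 165 = -165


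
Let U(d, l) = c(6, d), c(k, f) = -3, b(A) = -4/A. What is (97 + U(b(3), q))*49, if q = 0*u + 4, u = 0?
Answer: 4606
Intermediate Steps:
q = 4 (q = 0*0 + 4 = 0 + 4 = 4)
U(d, l) = -3
(97 + U(b(3), q))*49 = (97 - 3)*49 = 94*49 = 4606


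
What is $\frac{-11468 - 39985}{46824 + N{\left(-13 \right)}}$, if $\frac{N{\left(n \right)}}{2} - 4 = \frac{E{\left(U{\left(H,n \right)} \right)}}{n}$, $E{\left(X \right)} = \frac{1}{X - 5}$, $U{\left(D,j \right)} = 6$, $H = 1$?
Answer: $- \frac{74321}{67646} \approx -1.0987$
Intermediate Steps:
$E{\left(X \right)} = \frac{1}{-5 + X}$
$N{\left(n \right)} = 8 + \frac{2}{n}$ ($N{\left(n \right)} = 8 + 2 \frac{1}{\left(-5 + 6\right) n} = 8 + 2 \frac{1}{1 n} = 8 + 2 \cdot 1 \frac{1}{n} = 8 + \frac{2}{n}$)
$\frac{-11468 - 39985}{46824 + N{\left(-13 \right)}} = \frac{-11468 - 39985}{46824 + \left(8 + \frac{2}{-13}\right)} = - \frac{51453}{46824 + \left(8 + 2 \left(- \frac{1}{13}\right)\right)} = - \frac{51453}{46824 + \left(8 - \frac{2}{13}\right)} = - \frac{51453}{46824 + \frac{102}{13}} = - \frac{51453}{\frac{608814}{13}} = \left(-51453\right) \frac{13}{608814} = - \frac{74321}{67646}$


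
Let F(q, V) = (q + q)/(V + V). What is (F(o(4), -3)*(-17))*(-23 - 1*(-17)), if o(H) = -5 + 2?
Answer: 102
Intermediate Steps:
o(H) = -3
F(q, V) = q/V (F(q, V) = (2*q)/((2*V)) = (2*q)*(1/(2*V)) = q/V)
(F(o(4), -3)*(-17))*(-23 - 1*(-17)) = (-3/(-3)*(-17))*(-23 - 1*(-17)) = (-3*(-1/3)*(-17))*(-23 + 17) = (1*(-17))*(-6) = -17*(-6) = 102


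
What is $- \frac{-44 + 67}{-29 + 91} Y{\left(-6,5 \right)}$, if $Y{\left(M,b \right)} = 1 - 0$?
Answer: $- \frac{23}{62} \approx -0.37097$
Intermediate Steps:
$Y{\left(M,b \right)} = 1$ ($Y{\left(M,b \right)} = 1 + 0 = 1$)
$- \frac{-44 + 67}{-29 + 91} Y{\left(-6,5 \right)} = - \frac{-44 + 67}{-29 + 91} \cdot 1 = - \frac{23}{62} \cdot 1 = \left(-1\right) \frac{23}{62} \cdot 1 = \left(- \frac{23}{62}\right) 1 = - \frac{23}{62}$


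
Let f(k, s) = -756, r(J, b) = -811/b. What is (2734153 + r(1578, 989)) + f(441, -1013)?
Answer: 2703328822/989 ≈ 2.7334e+6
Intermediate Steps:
(2734153 + r(1578, 989)) + f(441, -1013) = (2734153 - 811/989) - 756 = 2704076506/989 - 756 = 2703328822/989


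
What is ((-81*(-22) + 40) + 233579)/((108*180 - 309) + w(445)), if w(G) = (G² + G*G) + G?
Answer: 78467/138542 ≈ 0.56638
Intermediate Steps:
w(G) = G + 2*G² (w(G) = (G² + G²) + G = 2*G² + G = G + 2*G²)
((-81*(-22) + 40) + 233579)/((108*180 - 309) + w(445)) = ((-81*(-22) + 40) + 233579)/((108*180 - 309) + 445*(1 + 2*445)) = ((1782 + 40) + 233579)/((19440 - 309) + 445*(1 + 890)) = (1822 + 233579)/(19131 + 445*891) = 235401/(19131 + 396495) = 235401/415626 = 235401*(1/415626) = 78467/138542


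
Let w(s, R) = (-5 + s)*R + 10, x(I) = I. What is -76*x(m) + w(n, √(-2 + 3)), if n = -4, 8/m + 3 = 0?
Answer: 611/3 ≈ 203.67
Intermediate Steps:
m = -8/3 (m = 8/(-3 + 0) = 8/(-3) = 8*(-⅓) = -8/3 ≈ -2.6667)
w(s, R) = 10 + R*(-5 + s) (w(s, R) = R*(-5 + s) + 10 = 10 + R*(-5 + s))
-76*x(m) + w(n, √(-2 + 3)) = -76*(-8/3) + (10 - 5*√(-2 + 3) + √(-2 + 3)*(-4)) = 608/3 + (10 - 5*√1 + √1*(-4)) = 608/3 + (10 - 5*1 + 1*(-4)) = 608/3 + (10 - 5 - 4) = 608/3 + 1 = 611/3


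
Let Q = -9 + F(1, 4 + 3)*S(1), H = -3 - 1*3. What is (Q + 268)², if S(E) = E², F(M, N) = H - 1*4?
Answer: 62001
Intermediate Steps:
H = -6 (H = -3 - 3 = -6)
F(M, N) = -10 (F(M, N) = -6 - 1*4 = -6 - 4 = -10)
Q = -19 (Q = -9 - 10*1² = -9 - 10*1 = -9 - 10 = -19)
(Q + 268)² = (-19 + 268)² = 249² = 62001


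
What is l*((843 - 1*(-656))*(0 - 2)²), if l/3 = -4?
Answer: -71952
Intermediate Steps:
l = -12 (l = 3*(-4) = -12)
l*((843 - 1*(-656))*(0 - 2)²) = -12*(843 - 1*(-656))*(0 - 2)² = -12*(843 + 656)*(-2)² = -17988*4 = -12*5996 = -71952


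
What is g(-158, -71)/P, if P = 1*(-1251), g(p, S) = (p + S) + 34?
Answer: 65/417 ≈ 0.15588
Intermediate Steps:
g(p, S) = 34 + S + p (g(p, S) = (S + p) + 34 = 34 + S + p)
P = -1251
g(-158, -71)/P = (34 - 71 - 158)/(-1251) = -195*(-1/1251) = 65/417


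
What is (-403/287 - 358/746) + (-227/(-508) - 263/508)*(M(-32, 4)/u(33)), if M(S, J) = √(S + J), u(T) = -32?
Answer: -201692/107051 + 9*I*√7/2032 ≈ -1.8841 + 0.011718*I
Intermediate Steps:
M(S, J) = √(J + S)
(-403/287 - 358/746) + (-227/(-508) - 263/508)*(M(-32, 4)/u(33)) = (-403/287 - 358/746) + (-227/(-508) - 263/508)*(√(4 - 32)/(-32)) = (-403*1/287 - 358*1/746) + (-227*(-1/508) - 263*1/508)*(√(-28)*(-1/32)) = (-403/287 - 179/373) + (227/508 - 263/508)*((2*I*√7)*(-1/32)) = -201692/107051 - (-9)*I*√7/2032 = -201692/107051 + 9*I*√7/2032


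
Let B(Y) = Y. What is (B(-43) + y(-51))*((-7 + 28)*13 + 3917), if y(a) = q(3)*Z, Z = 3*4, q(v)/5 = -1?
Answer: -431570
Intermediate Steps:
q(v) = -5 (q(v) = 5*(-1) = -5)
Z = 12
y(a) = -60 (y(a) = -5*12 = -60)
(B(-43) + y(-51))*((-7 + 28)*13 + 3917) = (-43 - 60)*((-7 + 28)*13 + 3917) = -103*(21*13 + 3917) = -103*(273 + 3917) = -103*4190 = -431570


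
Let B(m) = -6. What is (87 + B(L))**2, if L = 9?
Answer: 6561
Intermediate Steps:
(87 + B(L))**2 = (87 - 6)**2 = 81**2 = 6561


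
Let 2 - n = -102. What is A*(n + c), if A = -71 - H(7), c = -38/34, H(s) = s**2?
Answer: -209880/17 ≈ -12346.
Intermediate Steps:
n = 104 (n = 2 - 1*(-102) = 2 + 102 = 104)
c = -19/17 (c = -38*1/34 = -19/17 ≈ -1.1176)
A = -120 (A = -71 - 1*7**2 = -71 - 1*49 = -71 - 49 = -120)
A*(n + c) = -120*(104 - 19/17) = -120*1749/17 = -209880/17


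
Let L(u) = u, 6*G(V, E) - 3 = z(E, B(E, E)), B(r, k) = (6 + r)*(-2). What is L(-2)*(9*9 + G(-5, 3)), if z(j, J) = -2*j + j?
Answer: -162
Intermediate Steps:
B(r, k) = -12 - 2*r
z(j, J) = -j
G(V, E) = ½ - E/6 (G(V, E) = ½ + (-E)/6 = ½ - E/6)
L(-2)*(9*9 + G(-5, 3)) = -2*(9*9 + (½ - ⅙*3)) = -2*(81 + (½ - ½)) = -2*(81 + 0) = -2*81 = -162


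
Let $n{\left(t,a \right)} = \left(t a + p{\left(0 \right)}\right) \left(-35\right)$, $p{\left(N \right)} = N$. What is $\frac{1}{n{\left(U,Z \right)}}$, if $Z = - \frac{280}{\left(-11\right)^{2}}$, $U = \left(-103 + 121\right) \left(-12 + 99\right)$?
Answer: $\frac{121}{15346800} \approx 7.8844 \cdot 10^{-6}$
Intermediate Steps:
$U = 1566$ ($U = 18 \cdot 87 = 1566$)
$Z = - \frac{280}{121} \approx -2.314$
$n{\left(t,a \right)} = - 35 a t$ ($n{\left(t,a \right)} = \left(t a + 0\right) \left(-35\right) = \left(a t + 0\right) \left(-35\right) = a t \left(-35\right) = - 35 a t$)
$\frac{1}{n{\left(U,Z \right)}} = \frac{1}{\left(-35\right) \left(- \frac{280}{121}\right) 1566} = \frac{1}{\frac{15346800}{121}} = \frac{121}{15346800}$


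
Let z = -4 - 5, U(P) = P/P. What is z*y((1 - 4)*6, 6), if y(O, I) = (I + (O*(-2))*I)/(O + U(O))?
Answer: 1998/17 ≈ 117.53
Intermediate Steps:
U(P) = 1
y(O, I) = (I - 2*I*O)/(1 + O) (y(O, I) = (I + (O*(-2))*I)/(O + 1) = (I + (-2*O)*I)/(1 + O) = (I - 2*I*O)/(1 + O))
z = -9
z*y((1 - 4)*6, 6) = -54*(1 - 2*(1 - 4)*6)/(1 + (1 - 4)*6) = -54*(1 - (-6)*6)/(1 - 3*6) = -54*(1 - 2*(-18))/(1 - 18) = -54*(1 + 36)/(-17) = -54*(-1)*37/17 = -9*(-222/17) = 1998/17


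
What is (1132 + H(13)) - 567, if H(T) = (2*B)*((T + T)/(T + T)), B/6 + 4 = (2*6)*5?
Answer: 1237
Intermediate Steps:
B = 336 (B = -24 + 6*((2*6)*5) = -24 + 6*(12*5) = -24 + 6*60 = -24 + 360 = 336)
H(T) = 672 (H(T) = (2*336)*((T + T)/(T + T)) = 672*((2*T)/((2*T))) = 672*((2*T)*(1/(2*T))) = 672*1 = 672)
(1132 + H(13)) - 567 = (1132 + 672) - 567 = 1804 - 567 = 1237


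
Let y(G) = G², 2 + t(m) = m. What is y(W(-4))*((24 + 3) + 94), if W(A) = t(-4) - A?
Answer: 484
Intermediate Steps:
t(m) = -2 + m
W(A) = -6 - A (W(A) = (-2 - 4) - A = -6 - A)
y(W(-4))*((24 + 3) + 94) = (-6 - 1*(-4))²*((24 + 3) + 94) = (-6 + 4)²*(27 + 94) = (-2)²*121 = 4*121 = 484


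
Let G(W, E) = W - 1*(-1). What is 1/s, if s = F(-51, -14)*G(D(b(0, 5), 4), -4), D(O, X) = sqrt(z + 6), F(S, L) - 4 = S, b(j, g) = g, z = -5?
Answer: -1/94 ≈ -0.010638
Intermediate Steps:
F(S, L) = 4 + S
D(O, X) = 1 (D(O, X) = sqrt(-5 + 6) = sqrt(1) = 1)
G(W, E) = 1 + W (G(W, E) = W + 1 = 1 + W)
s = -94 (s = (4 - 51)*(1 + 1) = -47*2 = -94)
1/s = 1/(-94) = -1/94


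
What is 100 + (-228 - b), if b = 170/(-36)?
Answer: -2219/18 ≈ -123.28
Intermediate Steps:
b = -85/18 (b = 170*(-1/36) = -85/18 ≈ -4.7222)
100 + (-228 - b) = 100 + (-228 - 1*(-85/18)) = 100 + (-228 + 85/18) = 100 - 4019/18 = -2219/18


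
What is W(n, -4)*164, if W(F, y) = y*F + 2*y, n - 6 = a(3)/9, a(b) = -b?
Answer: -15088/3 ≈ -5029.3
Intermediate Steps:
n = 17/3 (n = 6 - 1*3/9 = 6 - 3*1/9 = 6 - 1/3 = 17/3 ≈ 5.6667)
W(F, y) = 2*y + F*y (W(F, y) = F*y + 2*y = 2*y + F*y)
W(n, -4)*164 = -4*(2 + 17/3)*164 = -4*23/3*164 = -92/3*164 = -15088/3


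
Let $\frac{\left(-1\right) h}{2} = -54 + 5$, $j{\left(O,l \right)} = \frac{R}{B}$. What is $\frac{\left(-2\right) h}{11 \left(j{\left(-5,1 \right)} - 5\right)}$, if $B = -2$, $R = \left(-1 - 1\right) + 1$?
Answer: $\frac{392}{99} \approx 3.9596$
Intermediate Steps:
$R = -1$ ($R = -2 + 1 = -1$)
$j{\left(O,l \right)} = \frac{1}{2}$ ($j{\left(O,l \right)} = - \frac{1}{-2} = \left(-1\right) \left(- \frac{1}{2}\right) = \frac{1}{2}$)
$h = 98$ ($h = - 2 \left(-54 + 5\right) = \left(-2\right) \left(-49\right) = 98$)
$\frac{\left(-2\right) h}{11 \left(j{\left(-5,1 \right)} - 5\right)} = \frac{\left(-2\right) 98}{11 \left(\frac{1}{2} - 5\right)} = - \frac{196}{11 \left(- \frac{9}{2}\right)} = - \frac{196}{- \frac{99}{2}} = \left(-196\right) \left(- \frac{2}{99}\right) = \frac{392}{99}$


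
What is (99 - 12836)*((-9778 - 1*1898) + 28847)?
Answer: -218707027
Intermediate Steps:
(99 - 12836)*((-9778 - 1*1898) + 28847) = -12737*((-9778 - 1898) + 28847) = -12737*(-11676 + 28847) = -12737*17171 = -218707027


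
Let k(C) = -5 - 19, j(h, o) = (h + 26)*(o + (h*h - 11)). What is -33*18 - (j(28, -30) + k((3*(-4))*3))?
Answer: -40692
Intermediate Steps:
j(h, o) = (26 + h)*(-11 + o + h**2) (j(h, o) = (26 + h)*(o + (h**2 - 11)) = (26 + h)*(o + (-11 + h**2)) = (26 + h)*(-11 + o + h**2))
k(C) = -24
-33*18 - (j(28, -30) + k((3*(-4))*3)) = -33*18 - ((-286 + 28**3 - 11*28 + 26*(-30) + 26*28**2 + 28*(-30)) - 24) = -594 - ((-286 + 21952 - 308 - 780 + 26*784 - 840) - 24) = -594 - ((-286 + 21952 - 308 - 780 + 20384 - 840) - 24) = -594 - (40122 - 24) = -594 - 1*40098 = -594 - 40098 = -40692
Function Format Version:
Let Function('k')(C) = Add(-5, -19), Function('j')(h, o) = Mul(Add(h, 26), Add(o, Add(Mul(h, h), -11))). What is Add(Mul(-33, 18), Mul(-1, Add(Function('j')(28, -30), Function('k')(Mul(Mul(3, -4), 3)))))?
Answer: -40692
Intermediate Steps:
Function('j')(h, o) = Mul(Add(26, h), Add(-11, o, Pow(h, 2))) (Function('j')(h, o) = Mul(Add(26, h), Add(o, Add(Pow(h, 2), -11))) = Mul(Add(26, h), Add(o, Add(-11, Pow(h, 2)))) = Mul(Add(26, h), Add(-11, o, Pow(h, 2))))
Function('k')(C) = -24
Add(Mul(-33, 18), Mul(-1, Add(Function('j')(28, -30), Function('k')(Mul(Mul(3, -4), 3))))) = Add(Mul(-33, 18), Mul(-1, Add(Add(-286, Pow(28, 3), Mul(-11, 28), Mul(26, -30), Mul(26, Pow(28, 2)), Mul(28, -30)), -24))) = Add(-594, Mul(-1, Add(Add(-286, 21952, -308, -780, Mul(26, 784), -840), -24))) = Add(-594, Mul(-1, Add(Add(-286, 21952, -308, -780, 20384, -840), -24))) = Add(-594, Mul(-1, Add(40122, -24))) = Add(-594, Mul(-1, 40098)) = Add(-594, -40098) = -40692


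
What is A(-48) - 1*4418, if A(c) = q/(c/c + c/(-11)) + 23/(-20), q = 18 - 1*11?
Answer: -5213057/1180 ≈ -4417.8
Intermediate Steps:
q = 7 (q = 18 - 11 = 7)
A(c) = -23/20 + 7/(1 - c/11) (A(c) = 7/(c/c + c/(-11)) + 23/(-20) = 7/(1 + c*(-1/11)) + 23*(-1/20) = 7/(1 - c/11) - 23/20 = -23/20 + 7/(1 - c/11))
A(-48) - 1*4418 = (-1287 - 23*(-48))/(20*(-11 - 48)) - 1*4418 = (1/20)*(-1287 + 1104)/(-59) - 4418 = (1/20)*(-1/59)*(-183) - 4418 = 183/1180 - 4418 = -5213057/1180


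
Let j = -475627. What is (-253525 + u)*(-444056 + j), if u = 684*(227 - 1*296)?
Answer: 276567991443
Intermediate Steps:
u = -47196 (u = 684*(227 - 296) = 684*(-69) = -47196)
(-253525 + u)*(-444056 + j) = (-253525 - 47196)*(-444056 - 475627) = -300721*(-919683) = 276567991443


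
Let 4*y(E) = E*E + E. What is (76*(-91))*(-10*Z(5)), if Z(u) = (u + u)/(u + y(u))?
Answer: 55328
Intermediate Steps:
y(E) = E/4 + E²/4 (y(E) = (E*E + E)/4 = (E² + E)/4 = (E + E²)/4 = E/4 + E²/4)
Z(u) = 2*u/(u + u*(1 + u)/4) (Z(u) = (u + u)/(u + u*(1 + u)/4) = (2*u)/(u + u*(1 + u)/4) = 2*u/(u + u*(1 + u)/4))
(76*(-91))*(-10*Z(5)) = (76*(-91))*(-80/(5 + 5)) = -(-69160)*8/10 = -(-69160)*8*(⅒) = -(-69160)*4/5 = -6916*(-8) = 55328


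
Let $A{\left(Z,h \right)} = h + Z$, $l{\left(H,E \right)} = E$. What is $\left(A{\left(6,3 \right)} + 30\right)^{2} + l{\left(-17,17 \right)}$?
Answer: $1538$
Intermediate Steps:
$A{\left(Z,h \right)} = Z + h$
$\left(A{\left(6,3 \right)} + 30\right)^{2} + l{\left(-17,17 \right)} = \left(\left(6 + 3\right) + 30\right)^{2} + 17 = \left(9 + 30\right)^{2} + 17 = 39^{2} + 17 = 1521 + 17 = 1538$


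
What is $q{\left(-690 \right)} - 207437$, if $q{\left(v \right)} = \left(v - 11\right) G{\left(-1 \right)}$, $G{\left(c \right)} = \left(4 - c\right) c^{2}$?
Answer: $-210942$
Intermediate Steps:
$G{\left(c \right)} = c^{2} \left(4 - c\right)$
$q{\left(v \right)} = -55 + 5 v$ ($q{\left(v \right)} = \left(v - 11\right) \left(-1\right)^{2} \left(4 - -1\right) = \left(-11 + v\right) 1 \left(4 + 1\right) = \left(-11 + v\right) 1 \cdot 5 = \left(-11 + v\right) 5 = -55 + 5 v$)
$q{\left(-690 \right)} - 207437 = \left(-55 + 5 \left(-690\right)\right) - 207437 = \left(-55 - 3450\right) - 207437 = -3505 - 207437 = -210942$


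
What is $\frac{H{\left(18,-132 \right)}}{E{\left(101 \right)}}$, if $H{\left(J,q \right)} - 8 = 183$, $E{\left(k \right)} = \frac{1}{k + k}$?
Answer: $38582$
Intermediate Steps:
$E{\left(k \right)} = \frac{1}{2 k}$
$H{\left(J,q \right)} = 191$ ($H{\left(J,q \right)} = 8 + 183 = 191$)
$\frac{H{\left(18,-132 \right)}}{E{\left(101 \right)}} = \frac{191}{\frac{1}{2} \cdot \frac{1}{101}} = 191 \frac{1}{\frac{1}{202}} = 191 \cdot 202 = 38582$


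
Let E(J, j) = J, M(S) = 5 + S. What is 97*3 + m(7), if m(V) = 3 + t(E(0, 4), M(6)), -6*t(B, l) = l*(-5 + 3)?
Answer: 893/3 ≈ 297.67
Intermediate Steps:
t(B, l) = l/3 (t(B, l) = -l*(-5 + 3)/6 = -l*(-2)/6 = -(-1)*l/3 = l/3)
m(V) = 20/3 (m(V) = 3 + (5 + 6)/3 = 3 + (⅓)*11 = 3 + 11/3 = 20/3)
97*3 + m(7) = 97*3 + 20/3 = 291 + 20/3 = 893/3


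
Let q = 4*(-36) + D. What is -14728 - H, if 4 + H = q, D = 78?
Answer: -14658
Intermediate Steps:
q = -66 (q = 4*(-36) + 78 = -144 + 78 = -66)
H = -70 (H = -4 - 66 = -70)
-14728 - H = -14728 - 1*(-70) = -14728 + 70 = -14658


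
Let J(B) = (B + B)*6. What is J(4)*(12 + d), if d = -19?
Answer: -336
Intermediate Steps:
J(B) = 12*B (J(B) = (2*B)*6 = 12*B)
J(4)*(12 + d) = (12*4)*(12 - 19) = 48*(-7) = -336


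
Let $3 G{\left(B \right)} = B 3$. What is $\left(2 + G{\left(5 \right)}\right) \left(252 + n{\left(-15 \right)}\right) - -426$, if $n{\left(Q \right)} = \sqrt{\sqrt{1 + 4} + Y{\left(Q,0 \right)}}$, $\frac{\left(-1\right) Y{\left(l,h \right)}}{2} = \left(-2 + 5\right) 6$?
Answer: $2190 + 7 \sqrt{-36 + \sqrt{5}} \approx 2190.0 + 40.675 i$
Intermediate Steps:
$G{\left(B \right)} = B$ ($G{\left(B \right)} = \frac{B 3}{3} = \frac{3 B}{3} = B$)
$Y{\left(l,h \right)} = -36$ ($Y{\left(l,h \right)} = - 2 \left(-2 + 5\right) 6 = - 2 \cdot 3 \cdot 6 = \left(-2\right) 18 = -36$)
$n{\left(Q \right)} = \sqrt{-36 + \sqrt{5}}$ ($n{\left(Q \right)} = \sqrt{\sqrt{1 + 4} - 36} = \sqrt{\sqrt{5} - 36} = \sqrt{-36 + \sqrt{5}}$)
$\left(2 + G{\left(5 \right)}\right) \left(252 + n{\left(-15 \right)}\right) - -426 = \left(2 + 5\right) \left(252 + \sqrt{-36 + \sqrt{5}}\right) - -426 = 7 \left(252 + \sqrt{-36 + \sqrt{5}}\right) + 426 = \left(1764 + 7 \sqrt{-36 + \sqrt{5}}\right) + 426 = 2190 + 7 \sqrt{-36 + \sqrt{5}}$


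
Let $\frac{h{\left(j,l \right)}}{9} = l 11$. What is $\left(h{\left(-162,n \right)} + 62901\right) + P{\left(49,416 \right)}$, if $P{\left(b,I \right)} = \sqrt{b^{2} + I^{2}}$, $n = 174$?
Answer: $80127 + \sqrt{175457} \approx 80546.0$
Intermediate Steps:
$h{\left(j,l \right)} = 99 l$ ($h{\left(j,l \right)} = 9 l 11 = 9 \cdot 11 l = 99 l$)
$P{\left(b,I \right)} = \sqrt{I^{2} + b^{2}}$
$\left(h{\left(-162,n \right)} + 62901\right) + P{\left(49,416 \right)} = \left(99 \cdot 174 + 62901\right) + \sqrt{416^{2} + 49^{2}} = \left(17226 + 62901\right) + \sqrt{173056 + 2401} = 80127 + \sqrt{175457}$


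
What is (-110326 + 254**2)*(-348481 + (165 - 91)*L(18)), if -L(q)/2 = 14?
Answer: 16058832930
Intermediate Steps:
L(q) = -28 (L(q) = -2*14 = -28)
(-110326 + 254**2)*(-348481 + (165 - 91)*L(18)) = (-110326 + 254**2)*(-348481 + (165 - 91)*(-28)) = (-110326 + 64516)*(-348481 + 74*(-28)) = -45810*(-348481 - 2072) = -45810*(-350553) = 16058832930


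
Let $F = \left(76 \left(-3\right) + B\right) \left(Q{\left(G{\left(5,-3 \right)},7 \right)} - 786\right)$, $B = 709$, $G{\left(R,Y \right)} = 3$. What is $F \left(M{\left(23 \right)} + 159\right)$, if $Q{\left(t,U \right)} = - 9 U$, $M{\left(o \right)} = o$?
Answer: $-74323158$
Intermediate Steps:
$F = -408369$ ($F = \left(76 \left(-3\right) + 709\right) \left(\left(-9\right) 7 - 786\right) = \left(-228 + 709\right) \left(-63 - 786\right) = 481 \left(-849\right) = -408369$)
$F \left(M{\left(23 \right)} + 159\right) = - 408369 \left(23 + 159\right) = \left(-408369\right) 182 = -74323158$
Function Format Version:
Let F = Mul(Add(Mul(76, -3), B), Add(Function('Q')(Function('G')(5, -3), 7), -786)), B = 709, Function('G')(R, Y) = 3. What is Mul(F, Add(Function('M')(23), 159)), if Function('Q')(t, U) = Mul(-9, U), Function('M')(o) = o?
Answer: -74323158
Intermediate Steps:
F = -408369 (F = Mul(Add(Mul(76, -3), 709), Add(Mul(-9, 7), -786)) = Mul(Add(-228, 709), Add(-63, -786)) = Mul(481, -849) = -408369)
Mul(F, Add(Function('M')(23), 159)) = Mul(-408369, Add(23, 159)) = Mul(-408369, 182) = -74323158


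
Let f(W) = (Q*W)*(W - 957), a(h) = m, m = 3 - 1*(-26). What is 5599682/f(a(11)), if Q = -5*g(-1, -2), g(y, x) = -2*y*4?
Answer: 2799841/538240 ≈ 5.2018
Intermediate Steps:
g(y, x) = -8*y
Q = -40 (Q = -(-40)*(-1) = -5*8 = -40)
m = 29 (m = 3 + 26 = 29)
a(h) = 29
f(W) = -40*W*(-957 + W) (f(W) = (-40*W)*(W - 957) = (-40*W)*(-957 + W) = -40*W*(-957 + W))
5599682/f(a(11)) = 5599682/((40*29*(957 - 1*29))) = 5599682/((40*29*(957 - 29))) = 5599682/((40*29*928)) = 5599682/1076480 = 5599682*(1/1076480) = 2799841/538240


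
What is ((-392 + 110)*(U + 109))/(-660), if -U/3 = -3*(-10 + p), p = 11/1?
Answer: 2773/55 ≈ 50.418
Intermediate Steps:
p = 11 (p = 11*1 = 11)
U = 9 (U = -(-9)*(-10 + 11) = -(-9) = -3*(-3) = 9)
((-392 + 110)*(U + 109))/(-660) = ((-392 + 110)*(9 + 109))/(-660) = -282*118*(-1/660) = -33276*(-1/660) = 2773/55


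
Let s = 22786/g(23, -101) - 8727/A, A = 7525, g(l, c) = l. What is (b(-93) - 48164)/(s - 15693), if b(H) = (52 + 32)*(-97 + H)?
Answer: 326419450/74847119 ≈ 4.3611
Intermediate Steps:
b(H) = -8148 + 84*H (b(H) = 84*(-97 + H) = -8148 + 84*H)
s = 171263929/173075 (s = 22786/23 - 8727/7525 = 171263929/173075 ≈ 989.54)
(b(-93) - 48164)/(s - 15693) = ((-8148 + 84*(-93)) - 48164)/(171263929/173075 - 15693) = ((-8148 - 7812) - 48164)/(-2544802046/173075) = (-15960 - 48164)*(-173075/2544802046) = -64124*(-173075/2544802046) = 326419450/74847119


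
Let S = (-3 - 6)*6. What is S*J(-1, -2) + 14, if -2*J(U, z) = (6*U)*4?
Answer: -634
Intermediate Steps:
S = -54 (S = -9*6 = -54)
J(U, z) = -12*U (J(U, z) = -6*U*4/2 = -12*U)
S*J(-1, -2) + 14 = -(-648)*(-1) + 14 = -54*12 + 14 = -648 + 14 = -634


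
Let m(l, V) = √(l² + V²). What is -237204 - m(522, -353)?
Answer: -237204 - √397093 ≈ -2.3783e+5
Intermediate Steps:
m(l, V) = √(V² + l²)
-237204 - m(522, -353) = -237204 - √((-353)² + 522²) = -237204 - √(124609 + 272484) = -237204 - √397093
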